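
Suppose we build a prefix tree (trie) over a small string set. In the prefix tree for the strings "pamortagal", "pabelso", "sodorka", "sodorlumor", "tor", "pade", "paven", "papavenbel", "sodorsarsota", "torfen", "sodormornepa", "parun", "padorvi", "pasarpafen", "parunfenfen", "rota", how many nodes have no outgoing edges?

Leaves are exactly the stored words that no other stored word extends.
Those words: "pabelso", "pade", "padorvi", "pamortagal", "papavenbel", "parunfenfen", "pasarpafen", "paven", "rota", "sodorka", "sodorlumor", "sodormornepa", "sodorsarsota", "torfen"
Leaf count: 14

14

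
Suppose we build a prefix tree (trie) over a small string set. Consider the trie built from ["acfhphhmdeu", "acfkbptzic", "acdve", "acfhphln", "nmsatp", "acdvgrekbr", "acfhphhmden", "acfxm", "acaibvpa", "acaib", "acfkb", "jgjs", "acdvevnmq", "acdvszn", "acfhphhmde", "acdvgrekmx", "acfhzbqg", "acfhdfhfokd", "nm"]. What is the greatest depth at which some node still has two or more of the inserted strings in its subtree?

10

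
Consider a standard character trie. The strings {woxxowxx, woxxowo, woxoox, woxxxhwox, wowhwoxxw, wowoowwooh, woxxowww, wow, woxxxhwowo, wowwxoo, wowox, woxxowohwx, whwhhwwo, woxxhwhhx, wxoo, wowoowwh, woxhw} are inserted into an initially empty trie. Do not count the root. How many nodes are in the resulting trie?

61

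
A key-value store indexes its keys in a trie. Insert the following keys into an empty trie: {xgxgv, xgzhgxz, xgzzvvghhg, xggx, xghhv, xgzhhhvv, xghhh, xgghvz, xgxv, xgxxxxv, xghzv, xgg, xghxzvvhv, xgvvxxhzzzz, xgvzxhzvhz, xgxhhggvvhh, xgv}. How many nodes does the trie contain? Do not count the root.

For each word, the new-node count is its length minus the longest prefix already in the trie:
  "xgxgv" → 5 new (x, g, x, g, v)
  "xgzhgxz" → prefix "xg" already present; 5 new (z, h, g, x, z)
  "xgzzvvghhg" → prefix "xgz" already present; 7 new (z, v, v, g, h, h, g)
  "xggx" → prefix "xg" already present; 2 new (g, x)
  "xghhv" → prefix "xg" already present; 3 new (h, h, v)
  "xgzhhhvv" → prefix "xgzh" already present; 4 new (h, h, v, v)
  "xghhh" → prefix "xghh" already present; 1 new (h)
  "xgghvz" → prefix "xgg" already present; 3 new (h, v, z)
  "xgxv" → prefix "xgx" already present; 1 new (v)
  "xgxxxxv" → prefix "xgx" already present; 4 new (x, x, x, v)
  "xghzv" → prefix "xgh" already present; 2 new (z, v)
  "xgg" → prefix "xgg" already present; 0 new (none)
  "xghxzvvhv" → prefix "xgh" already present; 6 new (x, z, v, v, h, v)
  "xgvvxxhzzzz" → prefix "xg" already present; 9 new (v, v, x, x, h, z, z, z, z)
  "xgvzxhzvhz" → prefix "xgv" already present; 7 new (z, x, h, z, v, h, z)
  "xgxhhggvvhh" → prefix "xgx" already present; 8 new (h, h, g, g, v, v, h, h)
  "xgv" → prefix "xgv" already present; 0 new (none)
Total nodes = 5 + 5 + 7 + 2 + 3 + 4 + 1 + 3 + 1 + 4 + 2 + 0 + 6 + 9 + 7 + 8 + 0 = 67

67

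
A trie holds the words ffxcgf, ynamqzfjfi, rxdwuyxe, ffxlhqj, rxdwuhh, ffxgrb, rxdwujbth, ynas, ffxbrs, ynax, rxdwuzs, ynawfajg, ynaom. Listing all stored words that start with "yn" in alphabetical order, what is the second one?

ynaom

DFS of the "yn" subtree visits, in order: "ynamqzfjfi", "ynaom", "ynas", "ynawfajg", "ynax"
Position 2: ynaom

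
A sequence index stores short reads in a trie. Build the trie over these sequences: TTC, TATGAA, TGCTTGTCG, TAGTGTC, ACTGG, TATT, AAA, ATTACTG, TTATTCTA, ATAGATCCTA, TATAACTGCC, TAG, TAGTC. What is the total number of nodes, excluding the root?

57

Count nodes per top-level branch (shared prefixes stored once):
  'A'-branch (AAA, ACTGG, ATAGATCCTA, ATTACTG): 21 nodes
  'T'-branch (TAG, TAGTC, TAGTGTC, TATAACTGCC, TATGAA, TATT, TGCTTGTCG, TTATTCTA, TTC): 36 nodes
Sum: 57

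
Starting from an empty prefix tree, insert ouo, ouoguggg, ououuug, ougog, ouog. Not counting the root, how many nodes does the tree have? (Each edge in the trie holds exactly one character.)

15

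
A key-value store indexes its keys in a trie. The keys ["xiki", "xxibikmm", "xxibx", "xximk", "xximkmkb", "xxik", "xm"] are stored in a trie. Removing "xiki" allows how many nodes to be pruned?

3

After clearing the end-marker at "xiki", prune upward until reaching a node still needed by another word.
The suffix "iki" (3 nodes) is used only by "xiki"; the node for "x" still has the child "x", so pruning stops there.
Nodes removed: 3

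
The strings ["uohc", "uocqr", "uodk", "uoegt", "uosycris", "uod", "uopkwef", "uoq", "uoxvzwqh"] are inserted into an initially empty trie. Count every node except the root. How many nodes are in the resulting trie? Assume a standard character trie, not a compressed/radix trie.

Count nodes per top-level branch (shared prefixes stored once):
  'u'-branch (uocqr, uod, uodk, uoegt, uohc, uopkwef, uoq, uosycris, uoxvzwqh): 30 nodes
Sum: 30

30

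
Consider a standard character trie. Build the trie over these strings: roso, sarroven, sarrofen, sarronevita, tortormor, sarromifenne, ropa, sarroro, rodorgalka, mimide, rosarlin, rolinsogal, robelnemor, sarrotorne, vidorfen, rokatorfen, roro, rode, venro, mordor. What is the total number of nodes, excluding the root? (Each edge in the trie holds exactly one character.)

109

Insert word by word; a character creates a node only if that edge doesn't already exist:
  "roso" → 4 new (r, o, s, o)
  "sarroven" → 8 new (s, a, r, r, o, v, e, n)
  "sarrofen" → prefix "sarro" already present; 3 new (f, e, n)
  "sarronevita" → prefix "sarro" already present; 6 new (n, e, v, i, t, a)
  "tortormor" → 9 new (t, o, r, t, o, r, m, o, r)
  "sarromifenne" → prefix "sarro" already present; 7 new (m, i, f, e, n, n, e)
  "ropa" → prefix "ro" already present; 2 new (p, a)
  "sarroro" → prefix "sarro" already present; 2 new (r, o)
  "rodorgalka" → prefix "ro" already present; 8 new (d, o, r, g, a, l, k, a)
  "mimide" → 6 new (m, i, m, i, d, e)
  "rosarlin" → prefix "ros" already present; 5 new (a, r, l, i, n)
  "rolinsogal" → prefix "ro" already present; 8 new (l, i, n, s, o, g, a, l)
  "robelnemor" → prefix "ro" already present; 8 new (b, e, l, n, e, m, o, r)
  "sarrotorne" → prefix "sarro" already present; 5 new (t, o, r, n, e)
  "vidorfen" → 8 new (v, i, d, o, r, f, e, n)
  "rokatorfen" → prefix "ro" already present; 8 new (k, a, t, o, r, f, e, n)
  "roro" → prefix "ro" already present; 2 new (r, o)
  "rode" → prefix "rod" already present; 1 new (e)
  "venro" → prefix "v" already present; 4 new (e, n, r, o)
  "mordor" → prefix "m" already present; 5 new (o, r, d, o, r)
Total nodes = 4 + 8 + 3 + 6 + 9 + 7 + 2 + 2 + 8 + 6 + 5 + 8 + 8 + 5 + 8 + 8 + 2 + 1 + 4 + 5 = 109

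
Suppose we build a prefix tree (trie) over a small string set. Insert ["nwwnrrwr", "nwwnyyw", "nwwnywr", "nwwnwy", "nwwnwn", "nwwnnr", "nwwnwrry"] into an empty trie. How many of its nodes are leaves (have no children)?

A leaf is a node with no children — equivalently, the end of a word that is not a proper prefix of any other stored word.
Those words: "nwwnnr", "nwwnrrwr", "nwwnwn", "nwwnwrry", "nwwnwy", "nwwnywr", "nwwnyyw"
Leaf count: 7

7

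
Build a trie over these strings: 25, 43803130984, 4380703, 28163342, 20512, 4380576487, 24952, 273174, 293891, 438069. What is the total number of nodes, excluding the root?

49

For each word, the new-node count is its length minus the longest prefix already in the trie:
  "25" → 2 new (2, 5)
  "43803130984" → 11 new (4, 3, 8, 0, 3, 1, 3, 0, 9, 8, 4)
  "4380703" → prefix "4380" already present; 3 new (7, 0, 3)
  "28163342" → prefix "2" already present; 7 new (8, 1, 6, 3, 3, 4, 2)
  "20512" → prefix "2" already present; 4 new (0, 5, 1, 2)
  "4380576487" → prefix "4380" already present; 6 new (5, 7, 6, 4, 8, 7)
  "24952" → prefix "2" already present; 4 new (4, 9, 5, 2)
  "273174" → prefix "2" already present; 5 new (7, 3, 1, 7, 4)
  "293891" → prefix "2" already present; 5 new (9, 3, 8, 9, 1)
  "438069" → prefix "4380" already present; 2 new (6, 9)
Total nodes = 2 + 11 + 3 + 7 + 4 + 6 + 4 + 5 + 5 + 2 = 49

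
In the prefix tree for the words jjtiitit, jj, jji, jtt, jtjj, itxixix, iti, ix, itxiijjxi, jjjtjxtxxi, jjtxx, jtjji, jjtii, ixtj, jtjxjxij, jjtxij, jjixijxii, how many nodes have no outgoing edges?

12

A leaf is a node with no children — equivalently, the end of a word that is not a proper prefix of any other stored word.
Those words: "iti", "itxiijjxi", "itxixix", "ixtj", "jjixijxii", "jjjtjxtxxi", "jjtiitit", "jjtxij", "jjtxx", "jtjji", "jtjxjxij", "jtt"
Leaf count: 12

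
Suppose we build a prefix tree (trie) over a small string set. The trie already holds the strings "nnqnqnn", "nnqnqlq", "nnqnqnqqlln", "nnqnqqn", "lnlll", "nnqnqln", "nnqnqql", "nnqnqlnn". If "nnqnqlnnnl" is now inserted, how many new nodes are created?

2

The longest prefix of "nnqnqlnnnl" already in the trie is "nnqnqlnn" (length 8).
Each of the 2 remaining characters creates one node.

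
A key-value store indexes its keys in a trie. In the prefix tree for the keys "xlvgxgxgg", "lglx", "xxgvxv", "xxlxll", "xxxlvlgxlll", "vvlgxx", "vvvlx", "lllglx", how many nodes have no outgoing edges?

Leaves are exactly the stored words that no other stored word extends.
Those words: "lglx", "lllglx", "vvlgxx", "vvvlx", "xlvgxgxgg", "xxgvxv", "xxlxll", "xxxlvlgxlll"
Leaf count: 8

8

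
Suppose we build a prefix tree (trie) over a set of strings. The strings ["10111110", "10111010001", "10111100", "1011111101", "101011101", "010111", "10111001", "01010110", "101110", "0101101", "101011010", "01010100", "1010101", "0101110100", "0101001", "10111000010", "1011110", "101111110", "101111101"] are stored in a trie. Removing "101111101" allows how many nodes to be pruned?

1

After clearing the end-marker at "101111101", prune upward until reaching a node still needed by another word.
The suffix "1" (1 node) is used only by "101111101"; "10111110" is itself a stored word, so pruning stops there.
Nodes removed: 1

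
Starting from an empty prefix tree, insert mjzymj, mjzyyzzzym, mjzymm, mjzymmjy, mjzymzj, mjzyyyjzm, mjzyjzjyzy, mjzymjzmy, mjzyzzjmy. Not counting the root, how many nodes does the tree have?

Count nodes per top-level branch (shared prefixes stored once):
  'm'-branch (mjzyjzjyzy, mjzymj, mjzymjzmy, mjzymm, mjzymmjy, mjzymzj, mjzyyyjzm, mjzyyzzzym, mjzyzzjmy): 35 nodes
Sum: 35

35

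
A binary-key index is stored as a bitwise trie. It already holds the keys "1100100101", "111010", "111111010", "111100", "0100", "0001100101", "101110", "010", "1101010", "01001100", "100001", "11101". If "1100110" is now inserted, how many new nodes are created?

2

"11001" is already a path in the trie; the remaining "10" must be added.
So 7 − 5 = 2 new nodes.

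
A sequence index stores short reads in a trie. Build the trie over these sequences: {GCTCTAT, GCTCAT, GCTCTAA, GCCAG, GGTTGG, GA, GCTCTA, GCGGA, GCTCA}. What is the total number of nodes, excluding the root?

22

Trie structure (* marks end of a word):
(root)
└─ G
   ├─ A *
   ├─ C
   │  ├─ C
   │  │  └─ A
   │  │     └─ G *
   │  ├─ G
   │  │  └─ G
   │  │     └─ A *
   │  └─ T
   │     └─ C
   │        ├─ A *
   │        │  └─ T *
   │        └─ T
   │           └─ A *
   │              ├─ A *
   │              └─ T *
   └─ G
      └─ T
         └─ T
            └─ G
               └─ G *
Counting every labelled node above: 22.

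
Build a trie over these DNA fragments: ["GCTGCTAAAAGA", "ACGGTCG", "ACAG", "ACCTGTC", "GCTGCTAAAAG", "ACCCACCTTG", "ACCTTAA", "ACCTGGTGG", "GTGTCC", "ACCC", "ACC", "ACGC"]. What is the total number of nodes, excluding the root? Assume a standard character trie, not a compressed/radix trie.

Insert word by word; a character creates a node only if that edge doesn't already exist:
  "GCTGCTAAAAGA" → 12 new (G, C, T, G, C, T, A, A, A, A, G, A)
  "ACGGTCG" → 7 new (A, C, G, G, T, C, G)
  "ACAG" → prefix "AC" already present; 2 new (A, G)
  "ACCTGTC" → prefix "AC" already present; 5 new (C, T, G, T, C)
  "GCTGCTAAAAG" → prefix "GCTGCTAAAAG" already present; 0 new (none)
  "ACCCACCTTG" → prefix "ACC" already present; 7 new (C, A, C, C, T, T, G)
  "ACCTTAA" → prefix "ACCT" already present; 3 new (T, A, A)
  "ACCTGGTGG" → prefix "ACCTG" already present; 4 new (G, T, G, G)
  "GTGTCC" → prefix "G" already present; 5 new (T, G, T, C, C)
  "ACCC" → prefix "ACCC" already present; 0 new (none)
  "ACC" → prefix "ACC" already present; 0 new (none)
  "ACGC" → prefix "ACG" already present; 1 new (C)
Total nodes = 12 + 7 + 2 + 5 + 0 + 7 + 3 + 4 + 5 + 0 + 0 + 1 = 46

46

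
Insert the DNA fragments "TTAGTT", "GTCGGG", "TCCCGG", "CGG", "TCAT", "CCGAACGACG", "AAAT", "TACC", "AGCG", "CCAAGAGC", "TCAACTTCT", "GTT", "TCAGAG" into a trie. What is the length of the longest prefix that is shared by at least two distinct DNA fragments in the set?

Look for the deepest trie node that still has at least two words in its subtree.
e.g. "TCAACTTCT" and "TCAGAG" share the prefix "TCA" of length 3; no pair shares a longer one.
Longest shared-prefix length: 3

3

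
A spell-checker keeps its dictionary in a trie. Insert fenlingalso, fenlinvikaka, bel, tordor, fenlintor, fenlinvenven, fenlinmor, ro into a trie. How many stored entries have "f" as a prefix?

5

Walk to "f"; the words in its subtree are exactly those with that prefix.
Matches: "fenlingalso", "fenlinmor", "fenlintor", "fenlinvenven", "fenlinvikaka"
Count: 5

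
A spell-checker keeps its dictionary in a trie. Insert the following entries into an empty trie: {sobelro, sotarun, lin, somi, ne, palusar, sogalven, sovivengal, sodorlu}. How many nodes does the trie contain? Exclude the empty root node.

Trace insertions, counting only characters that open a new branch:
  "sobelro" → 7 new (s, o, b, e, l, r, o)
  "sotarun" → prefix "so" already present; 5 new (t, a, r, u, n)
  "lin" → 3 new (l, i, n)
  "somi" → prefix "so" already present; 2 new (m, i)
  "ne" → 2 new (n, e)
  "palusar" → 7 new (p, a, l, u, s, a, r)
  "sogalven" → prefix "so" already present; 6 new (g, a, l, v, e, n)
  "sovivengal" → prefix "so" already present; 8 new (v, i, v, e, n, g, a, l)
  "sodorlu" → prefix "so" already present; 5 new (d, o, r, l, u)
Total nodes = 7 + 5 + 3 + 2 + 2 + 7 + 6 + 8 + 5 = 45

45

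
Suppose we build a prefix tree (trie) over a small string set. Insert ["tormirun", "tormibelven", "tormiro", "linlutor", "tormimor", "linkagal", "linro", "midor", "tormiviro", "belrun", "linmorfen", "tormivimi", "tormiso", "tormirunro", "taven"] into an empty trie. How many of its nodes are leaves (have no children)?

14

Leaves are exactly the stored words that no other stored word extends.
Those words: "belrun", "linkagal", "linlutor", "linmorfen", "linro", "midor", "taven", "tormibelven", "tormimor", "tormiro", "tormirunro", "tormiso", "tormivimi", "tormiviro"
Leaf count: 14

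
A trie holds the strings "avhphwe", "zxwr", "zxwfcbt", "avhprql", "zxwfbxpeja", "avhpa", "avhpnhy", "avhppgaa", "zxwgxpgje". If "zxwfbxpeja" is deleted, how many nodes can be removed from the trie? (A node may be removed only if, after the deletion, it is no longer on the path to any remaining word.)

6

A node on "zxwfbxpeja"'s path can go only if nothing else ends at it or branches off below it.
The suffix "bxpeja" (6 nodes) is used only by "zxwfbxpeja"; the node for "zxwf" still has the child "c", so pruning stops there.
Nodes removed: 6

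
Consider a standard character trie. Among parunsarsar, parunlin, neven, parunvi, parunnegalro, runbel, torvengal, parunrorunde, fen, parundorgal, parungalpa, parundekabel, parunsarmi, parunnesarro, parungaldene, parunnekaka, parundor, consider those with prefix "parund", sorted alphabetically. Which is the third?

Filter for "parund…" and sort: "parundekabel", "parundor", "parundorgal"
The 3rd is parundorgal.

parundorgal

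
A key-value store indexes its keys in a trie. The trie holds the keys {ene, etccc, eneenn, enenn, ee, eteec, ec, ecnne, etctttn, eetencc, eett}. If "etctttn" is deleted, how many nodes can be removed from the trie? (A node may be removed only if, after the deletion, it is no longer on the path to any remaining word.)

4

A node on "etctttn"'s path can go only if nothing else ends at it or branches off below it.
The suffix "tttn" (4 nodes) is used only by "etctttn"; the node for "etc" still has the child "c", so pruning stops there.
Nodes removed: 4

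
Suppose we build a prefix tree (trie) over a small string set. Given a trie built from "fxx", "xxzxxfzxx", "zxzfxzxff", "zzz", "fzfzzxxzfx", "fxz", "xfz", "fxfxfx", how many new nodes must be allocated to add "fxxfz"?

2

"fxx" is already a path in the trie; the remaining "fz" must be added.
So 5 − 3 = 2 new nodes.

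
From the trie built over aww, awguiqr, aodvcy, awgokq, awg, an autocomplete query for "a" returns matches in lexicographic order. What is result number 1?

DFS of the "a" subtree visits, in order: "aodvcy", "awg", "awgokq", "awguiqr", "aww"
Position 1: aodvcy

aodvcy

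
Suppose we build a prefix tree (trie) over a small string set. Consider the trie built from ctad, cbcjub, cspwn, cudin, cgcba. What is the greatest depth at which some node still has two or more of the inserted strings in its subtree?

The deepest shared node is where two words last agree before diverging.
"cbcjub" and "cgcba" agree on "c" (1 characters) before diverging; nothing deeper is shared.
Longest shared-prefix length: 1

1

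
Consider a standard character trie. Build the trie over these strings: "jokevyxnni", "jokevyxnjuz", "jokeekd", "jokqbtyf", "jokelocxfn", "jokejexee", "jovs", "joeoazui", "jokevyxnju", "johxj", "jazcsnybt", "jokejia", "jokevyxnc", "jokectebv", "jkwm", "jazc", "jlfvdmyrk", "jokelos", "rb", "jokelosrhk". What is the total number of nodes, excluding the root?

76

Trace insertions, counting only characters that open a new branch:
  "jokevyxnni" → 10 new (j, o, k, e, v, y, x, n, n, i)
  "jokevyxnjuz" → prefix "jokevyxn" already present; 3 new (j, u, z)
  "jokeekd" → prefix "joke" already present; 3 new (e, k, d)
  "jokqbtyf" → prefix "jok" already present; 5 new (q, b, t, y, f)
  "jokelocxfn" → prefix "joke" already present; 6 new (l, o, c, x, f, n)
  "jokejexee" → prefix "joke" already present; 5 new (j, e, x, e, e)
  "jovs" → prefix "jo" already present; 2 new (v, s)
  "joeoazui" → prefix "jo" already present; 6 new (e, o, a, z, u, i)
  "jokevyxnju" → prefix "jokevyxnju" already present; 0 new (none)
  "johxj" → prefix "jo" already present; 3 new (h, x, j)
  "jazcsnybt" → prefix "j" already present; 8 new (a, z, c, s, n, y, b, t)
  "jokejia" → prefix "jokej" already present; 2 new (i, a)
  "jokevyxnc" → prefix "jokevyxn" already present; 1 new (c)
  "jokectebv" → prefix "joke" already present; 5 new (c, t, e, b, v)
  "jkwm" → prefix "j" already present; 3 new (k, w, m)
  "jazc" → prefix "jazc" already present; 0 new (none)
  "jlfvdmyrk" → prefix "j" already present; 8 new (l, f, v, d, m, y, r, k)
  "jokelos" → prefix "jokelo" already present; 1 new (s)
  "rb" → 2 new (r, b)
  "jokelosrhk" → prefix "jokelos" already present; 3 new (r, h, k)
Total nodes = 10 + 3 + 3 + 5 + 6 + 5 + 2 + 6 + 0 + 3 + 8 + 2 + 1 + 5 + 3 + 0 + 8 + 1 + 2 + 3 = 76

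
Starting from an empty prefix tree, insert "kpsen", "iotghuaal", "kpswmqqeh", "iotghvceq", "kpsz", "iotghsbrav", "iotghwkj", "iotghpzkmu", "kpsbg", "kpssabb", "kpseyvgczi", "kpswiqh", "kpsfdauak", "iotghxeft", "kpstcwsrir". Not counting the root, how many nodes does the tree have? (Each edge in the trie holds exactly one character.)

70

Count nodes per top-level branch (shared prefixes stored once):
  'i'-branch (iotghpzkmu, iotghsbrav, iotghuaal, iotghvceq, iotghwkj, iotghxeft): 30 nodes
  'k'-branch (kpsbg, kpsen, kpseyvgczi, kpsfdauak, kpssabb, kpstcwsrir, kpswiqh, kpswmqqeh, kpsz): 40 nodes
Sum: 70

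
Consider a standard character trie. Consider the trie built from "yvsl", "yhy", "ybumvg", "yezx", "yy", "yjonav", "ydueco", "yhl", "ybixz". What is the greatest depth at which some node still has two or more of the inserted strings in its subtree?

2

The deepest shared node is where two words last agree before diverging.
"ybixz" and "ybumvg" agree on "yb" (2 characters) before diverging; nothing deeper is shared.
Longest shared-prefix length: 2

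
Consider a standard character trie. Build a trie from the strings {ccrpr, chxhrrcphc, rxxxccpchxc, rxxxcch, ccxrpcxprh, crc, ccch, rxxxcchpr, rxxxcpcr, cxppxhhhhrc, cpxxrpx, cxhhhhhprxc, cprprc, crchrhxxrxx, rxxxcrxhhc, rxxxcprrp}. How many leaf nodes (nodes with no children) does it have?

A leaf is a node with no children — equivalently, the end of a word that is not a proper prefix of any other stored word.
Those words: "ccch", "ccrpr", "ccxrpcxprh", "chxhrrcphc", "cprprc", "cpxxrpx", "crchrhxxrxx", "cxhhhhhprxc", "cxppxhhhhrc", "rxxxcchpr", "rxxxccpchxc", "rxxxcpcr", "rxxxcprrp", "rxxxcrxhhc"
Leaf count: 14

14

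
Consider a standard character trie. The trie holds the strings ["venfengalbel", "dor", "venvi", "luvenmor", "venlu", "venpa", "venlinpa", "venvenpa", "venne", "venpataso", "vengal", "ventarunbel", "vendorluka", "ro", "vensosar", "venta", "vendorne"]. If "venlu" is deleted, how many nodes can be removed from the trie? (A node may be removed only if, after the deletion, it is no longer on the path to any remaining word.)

1

After clearing the end-marker at "venlu", prune upward until reaching a node still needed by another word.
The suffix "u" (1 node) is used only by "venlu"; the node for "venl" still has the child "i", so pruning stops there.
Nodes removed: 1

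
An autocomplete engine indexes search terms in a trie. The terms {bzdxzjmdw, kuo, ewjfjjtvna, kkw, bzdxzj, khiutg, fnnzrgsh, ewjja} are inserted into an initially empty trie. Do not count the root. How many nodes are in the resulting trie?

Trace insertions, counting only characters that open a new branch:
  "bzdxzjmdw" → 9 new (b, z, d, x, z, j, m, d, w)
  "kuo" → 3 new (k, u, o)
  "ewjfjjtvna" → 10 new (e, w, j, f, j, j, t, v, n, a)
  "kkw" → prefix "k" already present; 2 new (k, w)
  "bzdxzj" → prefix "bzdxzj" already present; 0 new (none)
  "khiutg" → prefix "k" already present; 5 new (h, i, u, t, g)
  "fnnzrgsh" → 8 new (f, n, n, z, r, g, s, h)
  "ewjja" → prefix "ewj" already present; 2 new (j, a)
Total nodes = 9 + 3 + 10 + 2 + 0 + 5 + 8 + 2 = 39

39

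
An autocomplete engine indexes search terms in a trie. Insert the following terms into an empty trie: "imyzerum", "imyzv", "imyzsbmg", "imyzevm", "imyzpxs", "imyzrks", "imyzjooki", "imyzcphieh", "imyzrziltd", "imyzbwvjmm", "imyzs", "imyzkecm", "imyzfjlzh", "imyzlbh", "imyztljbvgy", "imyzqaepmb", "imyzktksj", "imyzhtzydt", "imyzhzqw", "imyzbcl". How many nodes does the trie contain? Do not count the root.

83

Insert word by word; a character creates a node only if that edge doesn't already exist:
  "imyzerum" → 8 new (i, m, y, z, e, r, u, m)
  "imyzv" → prefix "imyz" already present; 1 new (v)
  "imyzsbmg" → prefix "imyz" already present; 4 new (s, b, m, g)
  "imyzevm" → prefix "imyze" already present; 2 new (v, m)
  "imyzpxs" → prefix "imyz" already present; 3 new (p, x, s)
  "imyzrks" → prefix "imyz" already present; 3 new (r, k, s)
  "imyzjooki" → prefix "imyz" already present; 5 new (j, o, o, k, i)
  "imyzcphieh" → prefix "imyz" already present; 6 new (c, p, h, i, e, h)
  "imyzrziltd" → prefix "imyzr" already present; 5 new (z, i, l, t, d)
  "imyzbwvjmm" → prefix "imyz" already present; 6 new (b, w, v, j, m, m)
  "imyzs" → prefix "imyzs" already present; 0 new (none)
  "imyzkecm" → prefix "imyz" already present; 4 new (k, e, c, m)
  "imyzfjlzh" → prefix "imyz" already present; 5 new (f, j, l, z, h)
  "imyzlbh" → prefix "imyz" already present; 3 new (l, b, h)
  "imyztljbvgy" → prefix "imyz" already present; 7 new (t, l, j, b, v, g, y)
  "imyzqaepmb" → prefix "imyz" already present; 6 new (q, a, e, p, m, b)
  "imyzktksj" → prefix "imyzk" already present; 4 new (t, k, s, j)
  "imyzhtzydt" → prefix "imyz" already present; 6 new (h, t, z, y, d, t)
  "imyzhzqw" → prefix "imyzh" already present; 3 new (z, q, w)
  "imyzbcl" → prefix "imyzb" already present; 2 new (c, l)
Total nodes = 8 + 1 + 4 + 2 + 3 + 3 + 5 + 6 + 5 + 6 + 0 + 4 + 5 + 3 + 7 + 6 + 4 + 6 + 3 + 2 = 83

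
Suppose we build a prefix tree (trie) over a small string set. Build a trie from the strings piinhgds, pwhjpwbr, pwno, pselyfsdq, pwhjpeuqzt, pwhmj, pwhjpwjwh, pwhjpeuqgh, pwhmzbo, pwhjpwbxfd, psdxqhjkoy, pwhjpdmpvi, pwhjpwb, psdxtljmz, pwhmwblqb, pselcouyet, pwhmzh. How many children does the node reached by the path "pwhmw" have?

1

The children of the "pwhmw" node are the distinct next characters among strings starting with "pwhmw".
Distinct next characters after "pwhmw": b.
That node has 1 child edge.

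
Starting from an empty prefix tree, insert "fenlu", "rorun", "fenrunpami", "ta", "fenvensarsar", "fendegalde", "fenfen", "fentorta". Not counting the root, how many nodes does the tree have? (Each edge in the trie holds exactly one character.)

Count nodes per top-level branch (shared prefixes stored once):
  'f'-branch (fendegalde, fenfen, fenlu, fenrunpami, fentorta, fenvensarsar): 36 nodes
  'r'-branch (rorun): 5 nodes
  't'-branch (ta): 2 nodes
Sum: 43

43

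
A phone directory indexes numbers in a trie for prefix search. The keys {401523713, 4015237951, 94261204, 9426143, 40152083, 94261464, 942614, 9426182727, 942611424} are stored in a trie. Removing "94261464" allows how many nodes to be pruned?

2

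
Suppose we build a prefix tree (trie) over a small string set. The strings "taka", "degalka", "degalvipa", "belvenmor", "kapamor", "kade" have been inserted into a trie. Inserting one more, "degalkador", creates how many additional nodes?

"degalka" is already a path in the trie; the remaining "dor" must be added.
Each of the 3 remaining characters creates one node.

3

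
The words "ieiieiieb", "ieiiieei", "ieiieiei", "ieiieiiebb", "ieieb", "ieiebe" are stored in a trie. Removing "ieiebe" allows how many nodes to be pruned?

1

A node on "ieiebe"'s path can go only if nothing else ends at it or branches off below it.
The suffix "e" (1 node) is used only by "ieiebe"; "ieieb" is itself a stored word, so pruning stops there.
Nodes removed: 1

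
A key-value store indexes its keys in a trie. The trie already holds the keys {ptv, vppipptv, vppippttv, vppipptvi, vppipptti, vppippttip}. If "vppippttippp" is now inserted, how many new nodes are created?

The longest prefix of "vppippttippp" already in the trie is "vppippttip" (length 10).
New nodes needed: |"vppippttippp"| − 10 = 12 − 10 = 2.

2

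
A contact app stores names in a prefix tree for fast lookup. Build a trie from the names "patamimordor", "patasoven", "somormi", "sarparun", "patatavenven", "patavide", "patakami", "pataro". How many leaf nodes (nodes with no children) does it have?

8

Leaves are exactly the stored words that no other stored word extends.
Those words: "patakami", "patamimordor", "pataro", "patasoven", "patatavenven", "patavide", "sarparun", "somormi"
Leaf count: 8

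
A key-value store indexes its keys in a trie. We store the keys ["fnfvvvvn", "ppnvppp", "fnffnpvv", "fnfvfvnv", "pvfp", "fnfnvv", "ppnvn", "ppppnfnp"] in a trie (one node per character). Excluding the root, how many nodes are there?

37

Trace insertions, counting only characters that open a new branch:
  "fnfvvvvn" → 8 new (f, n, f, v, v, v, v, n)
  "ppnvppp" → 7 new (p, p, n, v, p, p, p)
  "fnffnpvv" → prefix "fnf" already present; 5 new (f, n, p, v, v)
  "fnfvfvnv" → prefix "fnfv" already present; 4 new (f, v, n, v)
  "pvfp" → prefix "p" already present; 3 new (v, f, p)
  "fnfnvv" → prefix "fnf" already present; 3 new (n, v, v)
  "ppnvn" → prefix "ppnv" already present; 1 new (n)
  "ppppnfnp" → prefix "pp" already present; 6 new (p, p, n, f, n, p)
Total nodes = 8 + 7 + 5 + 4 + 3 + 3 + 1 + 6 = 37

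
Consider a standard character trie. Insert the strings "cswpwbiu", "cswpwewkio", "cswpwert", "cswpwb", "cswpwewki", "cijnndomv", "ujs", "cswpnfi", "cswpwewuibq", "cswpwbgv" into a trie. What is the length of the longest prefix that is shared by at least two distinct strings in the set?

9

Look for the deepest trie node that still has at least two words in its subtree.
e.g. "cswpwewki" and "cswpwewkio" share the prefix "cswpwewki" of length 9; no pair shares a longer one.
Longest shared-prefix length: 9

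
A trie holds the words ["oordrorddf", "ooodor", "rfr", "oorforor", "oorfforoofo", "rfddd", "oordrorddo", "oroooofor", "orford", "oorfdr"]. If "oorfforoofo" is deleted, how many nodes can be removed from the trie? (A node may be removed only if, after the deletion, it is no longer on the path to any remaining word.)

7

A node on "oorfforoofo"'s path can go only if nothing else ends at it or branches off below it.
The suffix "foroofo" (7 nodes) is used only by "oorfforoofo"; the node for "oorf" still has the child "o", so pruning stops there.
Nodes removed: 7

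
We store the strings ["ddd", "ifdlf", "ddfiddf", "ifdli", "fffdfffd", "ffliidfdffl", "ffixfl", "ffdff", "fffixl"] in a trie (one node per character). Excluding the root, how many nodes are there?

41

Insert word by word; a character creates a node only if that edge doesn't already exist:
  "ddd" → 3 new (d, d, d)
  "ifdlf" → 5 new (i, f, d, l, f)
  "ddfiddf" → prefix "dd" already present; 5 new (f, i, d, d, f)
  "ifdli" → prefix "ifdl" already present; 1 new (i)
  "fffdfffd" → 8 new (f, f, f, d, f, f, f, d)
  "ffliidfdffl" → prefix "ff" already present; 9 new (l, i, i, d, f, d, f, f, l)
  "ffixfl" → prefix "ff" already present; 4 new (i, x, f, l)
  "ffdff" → prefix "ff" already present; 3 new (d, f, f)
  "fffixl" → prefix "fff" already present; 3 new (i, x, l)
Total nodes = 3 + 5 + 5 + 1 + 8 + 9 + 4 + 3 + 3 = 41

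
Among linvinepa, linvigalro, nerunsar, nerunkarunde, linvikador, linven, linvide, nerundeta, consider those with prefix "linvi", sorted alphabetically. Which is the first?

Words with prefix "linvi", in lexicographic order: "linvide", "linvigalro", "linvikador", "linvinepa"
The 1st is linvide.

linvide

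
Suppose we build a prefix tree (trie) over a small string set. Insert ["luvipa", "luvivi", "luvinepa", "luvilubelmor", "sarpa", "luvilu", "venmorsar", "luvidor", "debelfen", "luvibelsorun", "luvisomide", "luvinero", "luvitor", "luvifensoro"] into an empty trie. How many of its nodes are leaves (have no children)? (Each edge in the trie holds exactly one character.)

13

A leaf is a node with no children — equivalently, the end of a word that is not a proper prefix of any other stored word.
Those words: "debelfen", "luvibelsorun", "luvidor", "luvifensoro", "luvilubelmor", "luvinepa", "luvinero", "luvipa", "luvisomide", "luvitor", "luvivi", "sarpa", "venmorsar"
Leaf count: 13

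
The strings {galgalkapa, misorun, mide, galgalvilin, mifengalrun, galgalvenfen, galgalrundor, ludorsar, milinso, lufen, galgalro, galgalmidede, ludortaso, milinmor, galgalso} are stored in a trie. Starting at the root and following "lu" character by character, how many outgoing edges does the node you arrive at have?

The children of the "lu" node are the distinct next characters among strings starting with "lu".
Distinct next characters after "lu": d, f.
That node has 2 child edges.

2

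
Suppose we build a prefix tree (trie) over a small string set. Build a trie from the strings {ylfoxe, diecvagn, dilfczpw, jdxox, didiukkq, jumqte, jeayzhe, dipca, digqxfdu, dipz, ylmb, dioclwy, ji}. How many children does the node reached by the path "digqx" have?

Follow the path "digqx" to its node, then look at its outgoing edges.
Distinct next characters after "digqx": f.
That node has 1 child edge.

1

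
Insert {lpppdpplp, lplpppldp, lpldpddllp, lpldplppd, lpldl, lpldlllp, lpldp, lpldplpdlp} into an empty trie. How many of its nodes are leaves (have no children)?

6

Leaves are exactly the stored words that no other stored word extends.
Those words: "lpldlllp", "lpldpddllp", "lpldplpdlp", "lpldplppd", "lplpppldp", "lpppdpplp"
Leaf count: 6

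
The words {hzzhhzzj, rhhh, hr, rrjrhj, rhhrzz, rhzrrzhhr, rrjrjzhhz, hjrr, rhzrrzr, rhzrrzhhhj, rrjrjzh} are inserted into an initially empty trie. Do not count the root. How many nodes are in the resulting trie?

39

For each word, the new-node count is its length minus the longest prefix already in the trie:
  "hzzhhzzj" → 8 new (h, z, z, h, h, z, z, j)
  "rhhh" → 4 new (r, h, h, h)
  "hr" → prefix "h" already present; 1 new (r)
  "rrjrhj" → prefix "r" already present; 5 new (r, j, r, h, j)
  "rhhrzz" → prefix "rhh" already present; 3 new (r, z, z)
  "rhzrrzhhr" → prefix "rh" already present; 7 new (z, r, r, z, h, h, r)
  "rrjrjzhhz" → prefix "rrjr" already present; 5 new (j, z, h, h, z)
  "hjrr" → prefix "h" already present; 3 new (j, r, r)
  "rhzrrzr" → prefix "rhzrrz" already present; 1 new (r)
  "rhzrrzhhhj" → prefix "rhzrrzhh" already present; 2 new (h, j)
  "rrjrjzh" → prefix "rrjrjzh" already present; 0 new (none)
Total nodes = 8 + 4 + 1 + 5 + 3 + 7 + 5 + 3 + 1 + 2 + 0 = 39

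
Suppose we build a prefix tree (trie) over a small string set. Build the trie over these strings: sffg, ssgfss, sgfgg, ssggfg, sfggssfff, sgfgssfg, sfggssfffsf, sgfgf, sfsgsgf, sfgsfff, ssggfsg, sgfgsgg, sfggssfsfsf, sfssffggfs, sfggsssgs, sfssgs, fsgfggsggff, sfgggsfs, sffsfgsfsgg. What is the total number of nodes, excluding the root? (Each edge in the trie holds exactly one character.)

Trace insertions, counting only characters that open a new branch:
  "sffg" → 4 new (s, f, f, g)
  "ssgfss" → prefix "s" already present; 5 new (s, g, f, s, s)
  "sgfgg" → prefix "s" already present; 4 new (g, f, g, g)
  "ssggfg" → prefix "ssg" already present; 3 new (g, f, g)
  "sfggssfff" → prefix "sf" already present; 7 new (g, g, s, s, f, f, f)
  "sgfgssfg" → prefix "sgfg" already present; 4 new (s, s, f, g)
  "sfggssfffsf" → prefix "sfggssfff" already present; 2 new (s, f)
  "sgfgf" → prefix "sgfg" already present; 1 new (f)
  "sfsgsgf" → prefix "sf" already present; 5 new (s, g, s, g, f)
  "sfgsfff" → prefix "sfg" already present; 4 new (s, f, f, f)
  "ssggfsg" → prefix "ssggf" already present; 2 new (s, g)
  "sgfgsgg" → prefix "sgfgs" already present; 2 new (g, g)
  "sfggssfsfsf" → prefix "sfggssf" already present; 4 new (s, f, s, f)
  "sfssffggfs" → prefix "sfs" already present; 7 new (s, f, f, g, g, f, s)
  "sfggsssgs" → prefix "sfggss" already present; 3 new (s, g, s)
  "sfssgs" → prefix "sfss" already present; 2 new (g, s)
  "fsgfggsggff" → 11 new (f, s, g, f, g, g, s, g, g, f, f)
  "sfgggsfs" → prefix "sfgg" already present; 4 new (g, s, f, s)
  "sffsfgsfsgg" → prefix "sff" already present; 8 new (s, f, g, s, f, s, g, g)
Total nodes = 4 + 5 + 4 + 3 + 7 + 4 + 2 + 1 + 5 + 4 + 2 + 2 + 4 + 7 + 3 + 2 + 11 + 4 + 8 = 82

82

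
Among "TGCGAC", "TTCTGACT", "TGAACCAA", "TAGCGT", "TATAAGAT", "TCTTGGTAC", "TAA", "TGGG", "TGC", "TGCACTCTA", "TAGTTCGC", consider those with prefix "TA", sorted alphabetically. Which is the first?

TAA

Filter for "TA…" and sort: "TAA", "TAGCGT", "TAGTTCGC", "TATAAGAT"
The 1st is TAA.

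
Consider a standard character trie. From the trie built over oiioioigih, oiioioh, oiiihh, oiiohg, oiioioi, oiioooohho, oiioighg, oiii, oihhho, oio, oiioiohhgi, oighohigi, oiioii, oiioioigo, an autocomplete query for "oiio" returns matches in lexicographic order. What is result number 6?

Filter for "oiio…" and sort: "oiiohg", "oiioighg", "oiioii", "oiioioh", "oiioiohhgi", "oiioioi", "oiioioigih", "oiioioigo", "oiioooohho"
The 6th is oiioioi.

oiioioi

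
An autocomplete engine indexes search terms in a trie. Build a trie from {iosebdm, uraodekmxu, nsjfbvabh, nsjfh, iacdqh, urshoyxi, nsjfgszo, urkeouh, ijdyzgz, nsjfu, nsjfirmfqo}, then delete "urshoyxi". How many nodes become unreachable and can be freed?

6

After clearing the end-marker at "urshoyxi", prune upward until reaching a node still needed by another word.
The suffix "shoyxi" (6 nodes) is used only by "urshoyxi"; the node for "ur" still has the child "a", so pruning stops there.
Nodes removed: 6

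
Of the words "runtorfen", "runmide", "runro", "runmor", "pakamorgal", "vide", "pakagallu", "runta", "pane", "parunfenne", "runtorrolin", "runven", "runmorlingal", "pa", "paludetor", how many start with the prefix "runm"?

3

Traverse to the node for "runm", then collect every word in that subtree.
Matches: "runmide", "runmor", "runmorlingal"
Count: 3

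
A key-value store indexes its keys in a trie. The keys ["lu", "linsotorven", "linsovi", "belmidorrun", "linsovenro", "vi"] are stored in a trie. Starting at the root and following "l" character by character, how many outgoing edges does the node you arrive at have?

2

Follow the path "l" to its node, then look at its outgoing edges.
Characters that immediately follow "l" among the stored strings: {i, u}.
That node has 2 child edges.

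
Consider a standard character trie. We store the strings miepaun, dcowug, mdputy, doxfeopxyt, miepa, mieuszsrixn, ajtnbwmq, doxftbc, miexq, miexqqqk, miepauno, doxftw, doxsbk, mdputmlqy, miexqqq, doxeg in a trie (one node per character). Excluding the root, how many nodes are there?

62

Insert word by word; a character creates a node only if that edge doesn't already exist:
  "miepaun" → 7 new (m, i, e, p, a, u, n)
  "dcowug" → 6 new (d, c, o, w, u, g)
  "mdputy" → prefix "m" already present; 5 new (d, p, u, t, y)
  "doxfeopxyt" → prefix "d" already present; 9 new (o, x, f, e, o, p, x, y, t)
  "miepa" → prefix "miepa" already present; 0 new (none)
  "mieuszsrixn" → prefix "mie" already present; 8 new (u, s, z, s, r, i, x, n)
  "ajtnbwmq" → 8 new (a, j, t, n, b, w, m, q)
  "doxftbc" → prefix "doxf" already present; 3 new (t, b, c)
  "miexq" → prefix "mie" already present; 2 new (x, q)
  "miexqqqk" → prefix "miexq" already present; 3 new (q, q, k)
  "miepauno" → prefix "miepaun" already present; 1 new (o)
  "doxftw" → prefix "doxft" already present; 1 new (w)
  "doxsbk" → prefix "dox" already present; 3 new (s, b, k)
  "mdputmlqy" → prefix "mdput" already present; 4 new (m, l, q, y)
  "miexqqq" → prefix "miexqqq" already present; 0 new (none)
  "doxeg" → prefix "dox" already present; 2 new (e, g)
Total nodes = 7 + 6 + 5 + 9 + 0 + 8 + 8 + 3 + 2 + 3 + 1 + 1 + 3 + 4 + 0 + 2 = 62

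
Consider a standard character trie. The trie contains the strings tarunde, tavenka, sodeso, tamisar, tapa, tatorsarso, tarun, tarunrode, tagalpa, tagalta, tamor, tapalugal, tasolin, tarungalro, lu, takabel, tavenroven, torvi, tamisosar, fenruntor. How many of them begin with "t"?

17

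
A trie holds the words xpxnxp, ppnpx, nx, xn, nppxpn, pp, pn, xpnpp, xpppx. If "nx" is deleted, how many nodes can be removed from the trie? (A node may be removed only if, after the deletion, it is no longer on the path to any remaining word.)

After clearing the end-marker at "nx", prune upward until reaching a node still needed by another word.
The suffix "x" (1 node) is used only by "nx"; the node for "n" still has the child "p", so pruning stops there.
Nodes removed: 1

1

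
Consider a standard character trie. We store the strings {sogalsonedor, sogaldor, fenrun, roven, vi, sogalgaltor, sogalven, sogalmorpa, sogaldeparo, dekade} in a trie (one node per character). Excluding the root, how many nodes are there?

53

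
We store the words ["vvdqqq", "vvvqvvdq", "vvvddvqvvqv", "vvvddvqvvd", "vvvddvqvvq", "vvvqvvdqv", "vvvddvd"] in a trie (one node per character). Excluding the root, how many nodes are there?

Trace insertions, counting only characters that open a new branch:
  "vvdqqq" → 6 new (v, v, d, q, q, q)
  "vvvqvvdq" → prefix "vv" already present; 6 new (v, q, v, v, d, q)
  "vvvddvqvvqv" → prefix "vvv" already present; 8 new (d, d, v, q, v, v, q, v)
  "vvvddvqvvd" → prefix "vvvddvqvv" already present; 1 new (d)
  "vvvddvqvvq" → prefix "vvvddvqvvq" already present; 0 new (none)
  "vvvqvvdqv" → prefix "vvvqvvdq" already present; 1 new (v)
  "vvvddvd" → prefix "vvvddv" already present; 1 new (d)
Total nodes = 6 + 6 + 8 + 1 + 0 + 1 + 1 = 23

23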